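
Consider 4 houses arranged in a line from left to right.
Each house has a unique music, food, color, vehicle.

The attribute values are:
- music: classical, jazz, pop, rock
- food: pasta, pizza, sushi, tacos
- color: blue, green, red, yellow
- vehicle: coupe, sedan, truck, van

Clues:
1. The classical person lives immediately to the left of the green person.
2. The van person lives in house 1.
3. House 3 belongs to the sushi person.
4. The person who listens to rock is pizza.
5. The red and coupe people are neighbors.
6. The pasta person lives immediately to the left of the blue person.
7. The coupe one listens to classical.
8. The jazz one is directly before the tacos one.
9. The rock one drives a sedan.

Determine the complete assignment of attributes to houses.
Solution:

House | Music | Food | Color | Vehicle
--------------------------------------
  1   | jazz | pasta | red | van
  2   | classical | tacos | blue | coupe
  3   | pop | sushi | green | truck
  4   | rock | pizza | yellow | sedan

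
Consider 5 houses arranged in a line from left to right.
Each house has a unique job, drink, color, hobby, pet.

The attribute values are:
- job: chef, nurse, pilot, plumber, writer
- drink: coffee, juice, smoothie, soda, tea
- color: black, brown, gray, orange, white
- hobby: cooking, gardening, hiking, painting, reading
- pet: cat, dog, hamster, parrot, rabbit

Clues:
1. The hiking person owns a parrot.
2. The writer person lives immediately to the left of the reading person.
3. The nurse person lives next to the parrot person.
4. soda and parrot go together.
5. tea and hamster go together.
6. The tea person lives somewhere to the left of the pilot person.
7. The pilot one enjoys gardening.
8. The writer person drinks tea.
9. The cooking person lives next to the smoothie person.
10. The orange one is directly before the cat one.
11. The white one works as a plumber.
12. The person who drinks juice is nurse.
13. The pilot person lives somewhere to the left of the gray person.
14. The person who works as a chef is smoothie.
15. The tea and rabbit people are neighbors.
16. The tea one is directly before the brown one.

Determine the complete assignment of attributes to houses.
Solution:

House | Job | Drink | Color | Hobby | Pet
-----------------------------------------
  1   | writer | tea | black | cooking | hamster
  2   | chef | smoothie | brown | reading | rabbit
  3   | pilot | coffee | orange | gardening | dog
  4   | nurse | juice | gray | painting | cat
  5   | plumber | soda | white | hiking | parrot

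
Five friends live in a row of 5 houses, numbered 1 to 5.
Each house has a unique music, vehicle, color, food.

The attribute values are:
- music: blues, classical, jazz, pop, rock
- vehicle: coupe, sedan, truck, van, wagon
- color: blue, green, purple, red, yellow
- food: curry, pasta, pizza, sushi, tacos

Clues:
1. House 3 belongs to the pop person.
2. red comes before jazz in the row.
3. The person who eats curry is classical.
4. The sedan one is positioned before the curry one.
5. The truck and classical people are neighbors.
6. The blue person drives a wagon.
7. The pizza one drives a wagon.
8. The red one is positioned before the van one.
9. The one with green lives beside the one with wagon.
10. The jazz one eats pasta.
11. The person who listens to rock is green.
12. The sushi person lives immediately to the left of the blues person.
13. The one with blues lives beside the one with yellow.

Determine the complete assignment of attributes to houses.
Solution:

House | Music | Vehicle | Color | Food
--------------------------------------
  1   | rock | sedan | green | sushi
  2   | blues | wagon | blue | pizza
  3   | pop | truck | yellow | tacos
  4   | classical | coupe | red | curry
  5   | jazz | van | purple | pasta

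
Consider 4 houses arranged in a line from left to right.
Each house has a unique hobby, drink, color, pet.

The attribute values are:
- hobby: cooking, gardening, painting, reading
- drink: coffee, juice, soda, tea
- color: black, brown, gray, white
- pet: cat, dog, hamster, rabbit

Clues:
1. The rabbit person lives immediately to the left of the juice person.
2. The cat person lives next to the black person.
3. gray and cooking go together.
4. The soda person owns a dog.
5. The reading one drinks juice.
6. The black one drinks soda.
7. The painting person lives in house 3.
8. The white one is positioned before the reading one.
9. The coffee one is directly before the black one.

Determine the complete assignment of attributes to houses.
Solution:

House | Hobby | Drink | Color | Pet
-----------------------------------
  1   | cooking | coffee | gray | cat
  2   | gardening | soda | black | dog
  3   | painting | tea | white | rabbit
  4   | reading | juice | brown | hamster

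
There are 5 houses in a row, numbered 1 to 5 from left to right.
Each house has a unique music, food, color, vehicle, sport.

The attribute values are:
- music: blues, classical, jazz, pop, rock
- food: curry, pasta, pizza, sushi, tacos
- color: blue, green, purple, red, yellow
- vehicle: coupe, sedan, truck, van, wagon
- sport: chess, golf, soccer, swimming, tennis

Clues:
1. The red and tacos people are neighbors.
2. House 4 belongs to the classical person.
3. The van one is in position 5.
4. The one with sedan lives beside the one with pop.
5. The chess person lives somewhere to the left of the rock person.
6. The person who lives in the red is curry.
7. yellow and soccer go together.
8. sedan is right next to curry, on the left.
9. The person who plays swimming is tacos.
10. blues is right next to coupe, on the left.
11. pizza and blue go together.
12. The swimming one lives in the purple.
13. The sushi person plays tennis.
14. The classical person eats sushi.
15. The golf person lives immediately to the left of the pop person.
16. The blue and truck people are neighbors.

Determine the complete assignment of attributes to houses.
Solution:

House | Music | Food | Color | Vehicle | Sport
----------------------------------------------
  1   | jazz | pizza | blue | sedan | golf
  2   | pop | curry | red | truck | chess
  3   | blues | tacos | purple | wagon | swimming
  4   | classical | sushi | green | coupe | tennis
  5   | rock | pasta | yellow | van | soccer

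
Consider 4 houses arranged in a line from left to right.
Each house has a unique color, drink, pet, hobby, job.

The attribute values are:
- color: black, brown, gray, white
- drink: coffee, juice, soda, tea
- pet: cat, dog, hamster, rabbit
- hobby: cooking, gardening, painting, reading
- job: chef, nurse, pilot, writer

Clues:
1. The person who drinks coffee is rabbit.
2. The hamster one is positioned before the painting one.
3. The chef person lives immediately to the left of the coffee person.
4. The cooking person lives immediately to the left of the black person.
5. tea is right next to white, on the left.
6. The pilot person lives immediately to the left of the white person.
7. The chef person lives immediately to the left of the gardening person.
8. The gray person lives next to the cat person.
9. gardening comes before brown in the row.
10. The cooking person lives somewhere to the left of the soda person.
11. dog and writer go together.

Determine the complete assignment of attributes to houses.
Solution:

House | Color | Drink | Pet | Hobby | Job
-----------------------------------------
  1   | gray | tea | hamster | reading | pilot
  2   | white | juice | cat | cooking | chef
  3   | black | coffee | rabbit | gardening | nurse
  4   | brown | soda | dog | painting | writer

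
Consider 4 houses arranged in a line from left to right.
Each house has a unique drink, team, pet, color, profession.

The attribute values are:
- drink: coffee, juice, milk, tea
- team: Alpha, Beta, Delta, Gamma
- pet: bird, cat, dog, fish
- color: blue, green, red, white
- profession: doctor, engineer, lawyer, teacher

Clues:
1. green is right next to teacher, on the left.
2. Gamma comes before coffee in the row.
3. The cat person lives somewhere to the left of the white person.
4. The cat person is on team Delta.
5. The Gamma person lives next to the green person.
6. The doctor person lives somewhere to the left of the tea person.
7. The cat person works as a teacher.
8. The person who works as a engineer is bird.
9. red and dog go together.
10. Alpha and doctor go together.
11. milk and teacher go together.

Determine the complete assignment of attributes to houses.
Solution:

House | Drink | Team | Pet | Color | Profession
-----------------------------------------------
  1   | juice | Gamma | dog | red | lawyer
  2   | coffee | Alpha | fish | green | doctor
  3   | milk | Delta | cat | blue | teacher
  4   | tea | Beta | bird | white | engineer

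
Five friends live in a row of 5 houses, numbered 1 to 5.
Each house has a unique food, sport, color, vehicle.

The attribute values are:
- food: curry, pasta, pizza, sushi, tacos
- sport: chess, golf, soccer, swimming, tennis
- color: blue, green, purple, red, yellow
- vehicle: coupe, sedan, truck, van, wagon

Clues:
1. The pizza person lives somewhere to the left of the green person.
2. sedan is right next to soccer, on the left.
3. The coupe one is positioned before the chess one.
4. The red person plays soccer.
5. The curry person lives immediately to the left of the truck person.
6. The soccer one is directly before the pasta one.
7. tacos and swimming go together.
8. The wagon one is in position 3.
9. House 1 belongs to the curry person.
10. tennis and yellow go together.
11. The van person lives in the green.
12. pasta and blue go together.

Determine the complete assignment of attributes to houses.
Solution:

House | Food | Sport | Color | Vehicle
--------------------------------------
  1   | curry | tennis | yellow | sedan
  2   | pizza | soccer | red | truck
  3   | pasta | golf | blue | wagon
  4   | tacos | swimming | purple | coupe
  5   | sushi | chess | green | van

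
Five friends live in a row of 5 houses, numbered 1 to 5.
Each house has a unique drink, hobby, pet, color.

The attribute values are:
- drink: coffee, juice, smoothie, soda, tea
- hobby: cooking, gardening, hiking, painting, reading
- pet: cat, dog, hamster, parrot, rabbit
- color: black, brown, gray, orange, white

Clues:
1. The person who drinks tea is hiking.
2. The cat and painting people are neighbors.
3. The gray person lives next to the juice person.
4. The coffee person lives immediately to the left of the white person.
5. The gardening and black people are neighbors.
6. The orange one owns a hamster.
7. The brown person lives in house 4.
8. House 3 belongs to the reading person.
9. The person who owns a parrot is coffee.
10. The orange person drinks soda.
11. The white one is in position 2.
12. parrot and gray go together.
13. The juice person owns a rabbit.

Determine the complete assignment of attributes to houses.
Solution:

House | Drink | Hobby | Pet | Color
-----------------------------------
  1   | coffee | cooking | parrot | gray
  2   | juice | gardening | rabbit | white
  3   | smoothie | reading | dog | black
  4   | tea | hiking | cat | brown
  5   | soda | painting | hamster | orange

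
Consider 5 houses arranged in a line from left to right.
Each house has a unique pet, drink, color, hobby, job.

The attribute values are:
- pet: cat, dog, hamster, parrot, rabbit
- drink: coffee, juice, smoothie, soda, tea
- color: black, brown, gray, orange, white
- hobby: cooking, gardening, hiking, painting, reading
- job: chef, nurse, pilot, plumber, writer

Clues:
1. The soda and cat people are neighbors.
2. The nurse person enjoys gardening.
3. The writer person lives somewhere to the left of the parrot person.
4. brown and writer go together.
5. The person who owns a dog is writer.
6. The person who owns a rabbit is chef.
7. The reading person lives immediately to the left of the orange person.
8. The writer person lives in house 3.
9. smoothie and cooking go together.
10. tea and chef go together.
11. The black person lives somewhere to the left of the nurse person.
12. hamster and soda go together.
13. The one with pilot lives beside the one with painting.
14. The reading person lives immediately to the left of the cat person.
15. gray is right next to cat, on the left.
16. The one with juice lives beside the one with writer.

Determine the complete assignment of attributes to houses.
Solution:

House | Pet | Drink | Color | Hobby | Job
-----------------------------------------
  1   | hamster | soda | gray | reading | pilot
  2   | cat | juice | orange | painting | plumber
  3   | dog | smoothie | brown | cooking | writer
  4   | rabbit | tea | black | hiking | chef
  5   | parrot | coffee | white | gardening | nurse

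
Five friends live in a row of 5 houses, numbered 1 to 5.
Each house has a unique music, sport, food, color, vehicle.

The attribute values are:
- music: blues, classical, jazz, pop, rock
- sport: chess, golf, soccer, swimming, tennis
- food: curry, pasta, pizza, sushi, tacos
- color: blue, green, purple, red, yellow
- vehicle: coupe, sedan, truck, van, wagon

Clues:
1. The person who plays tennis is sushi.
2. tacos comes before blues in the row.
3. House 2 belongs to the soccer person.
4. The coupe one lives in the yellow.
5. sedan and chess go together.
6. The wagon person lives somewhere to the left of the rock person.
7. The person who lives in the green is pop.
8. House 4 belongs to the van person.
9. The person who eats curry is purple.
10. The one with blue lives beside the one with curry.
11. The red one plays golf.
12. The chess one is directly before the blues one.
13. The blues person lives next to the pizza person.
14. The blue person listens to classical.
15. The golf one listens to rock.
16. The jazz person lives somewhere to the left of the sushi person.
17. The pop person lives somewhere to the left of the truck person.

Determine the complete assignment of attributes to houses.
Solution:

House | Music | Sport | Food | Color | Vehicle
----------------------------------------------
  1   | classical | chess | tacos | blue | sedan
  2   | blues | soccer | curry | purple | wagon
  3   | jazz | swimming | pizza | yellow | coupe
  4   | pop | tennis | sushi | green | van
  5   | rock | golf | pasta | red | truck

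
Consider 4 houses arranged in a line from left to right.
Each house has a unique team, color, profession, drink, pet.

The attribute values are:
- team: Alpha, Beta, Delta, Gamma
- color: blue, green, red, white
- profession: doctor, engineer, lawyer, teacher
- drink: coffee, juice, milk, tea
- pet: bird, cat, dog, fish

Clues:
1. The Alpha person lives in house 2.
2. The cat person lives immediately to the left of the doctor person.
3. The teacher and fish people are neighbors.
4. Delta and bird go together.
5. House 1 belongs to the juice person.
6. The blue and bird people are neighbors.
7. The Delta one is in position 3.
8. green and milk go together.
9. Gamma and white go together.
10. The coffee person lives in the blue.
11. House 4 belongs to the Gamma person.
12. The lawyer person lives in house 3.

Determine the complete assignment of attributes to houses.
Solution:

House | Team | Color | Profession | Drink | Pet
-----------------------------------------------
  1   | Beta | red | teacher | juice | cat
  2   | Alpha | blue | doctor | coffee | fish
  3   | Delta | green | lawyer | milk | bird
  4   | Gamma | white | engineer | tea | dog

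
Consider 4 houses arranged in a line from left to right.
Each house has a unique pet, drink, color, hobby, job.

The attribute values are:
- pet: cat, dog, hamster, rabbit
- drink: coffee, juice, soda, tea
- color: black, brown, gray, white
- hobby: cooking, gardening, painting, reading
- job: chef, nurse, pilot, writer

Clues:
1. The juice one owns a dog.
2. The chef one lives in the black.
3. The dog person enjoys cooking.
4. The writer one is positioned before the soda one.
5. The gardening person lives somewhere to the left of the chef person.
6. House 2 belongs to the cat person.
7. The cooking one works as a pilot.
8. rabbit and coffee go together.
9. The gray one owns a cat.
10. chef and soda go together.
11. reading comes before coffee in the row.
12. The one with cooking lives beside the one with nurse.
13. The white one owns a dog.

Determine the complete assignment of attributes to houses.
Solution:

House | Pet | Drink | Color | Hobby | Job
-----------------------------------------
  1   | dog | juice | white | cooking | pilot
  2   | cat | tea | gray | reading | nurse
  3   | rabbit | coffee | brown | gardening | writer
  4   | hamster | soda | black | painting | chef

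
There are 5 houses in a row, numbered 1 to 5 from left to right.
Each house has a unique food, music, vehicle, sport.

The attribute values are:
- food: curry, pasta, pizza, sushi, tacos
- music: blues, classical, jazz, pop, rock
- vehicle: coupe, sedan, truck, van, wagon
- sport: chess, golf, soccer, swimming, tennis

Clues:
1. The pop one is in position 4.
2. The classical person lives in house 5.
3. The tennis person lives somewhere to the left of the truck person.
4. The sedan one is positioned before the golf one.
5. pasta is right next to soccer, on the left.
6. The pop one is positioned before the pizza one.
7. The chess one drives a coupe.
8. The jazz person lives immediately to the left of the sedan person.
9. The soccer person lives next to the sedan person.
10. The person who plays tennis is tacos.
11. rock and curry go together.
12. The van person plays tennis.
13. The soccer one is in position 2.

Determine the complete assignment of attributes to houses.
Solution:

House | Food | Music | Vehicle | Sport
--------------------------------------
  1   | pasta | blues | coupe | chess
  2   | sushi | jazz | wagon | soccer
  3   | curry | rock | sedan | swimming
  4   | tacos | pop | van | tennis
  5   | pizza | classical | truck | golf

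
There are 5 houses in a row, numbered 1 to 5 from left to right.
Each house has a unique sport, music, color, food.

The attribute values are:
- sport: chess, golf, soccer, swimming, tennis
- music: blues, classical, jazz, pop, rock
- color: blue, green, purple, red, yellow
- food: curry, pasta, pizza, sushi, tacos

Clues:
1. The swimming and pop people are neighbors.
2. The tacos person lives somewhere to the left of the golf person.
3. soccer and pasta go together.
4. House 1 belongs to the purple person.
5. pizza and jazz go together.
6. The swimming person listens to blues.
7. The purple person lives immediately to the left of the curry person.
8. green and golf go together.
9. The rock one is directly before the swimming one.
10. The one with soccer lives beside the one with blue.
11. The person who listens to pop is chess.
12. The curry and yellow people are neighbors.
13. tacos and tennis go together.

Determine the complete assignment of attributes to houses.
Solution:

House | Sport | Music | Color | Food
------------------------------------
  1   | soccer | rock | purple | pasta
  2   | swimming | blues | blue | curry
  3   | chess | pop | yellow | sushi
  4   | tennis | classical | red | tacos
  5   | golf | jazz | green | pizza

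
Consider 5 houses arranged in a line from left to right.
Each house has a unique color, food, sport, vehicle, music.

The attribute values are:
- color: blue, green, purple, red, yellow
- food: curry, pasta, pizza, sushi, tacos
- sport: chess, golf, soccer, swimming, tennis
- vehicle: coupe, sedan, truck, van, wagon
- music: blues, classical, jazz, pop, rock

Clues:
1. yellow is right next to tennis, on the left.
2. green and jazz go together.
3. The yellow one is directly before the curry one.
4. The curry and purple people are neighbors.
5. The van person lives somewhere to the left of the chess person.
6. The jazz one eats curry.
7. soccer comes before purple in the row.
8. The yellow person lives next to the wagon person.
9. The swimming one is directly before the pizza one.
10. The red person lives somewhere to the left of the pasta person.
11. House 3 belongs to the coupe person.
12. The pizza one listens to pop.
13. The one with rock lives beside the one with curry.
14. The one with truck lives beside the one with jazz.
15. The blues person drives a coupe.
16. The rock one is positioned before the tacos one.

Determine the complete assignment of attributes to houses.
Solution:

House | Color | Food | Sport | Vehicle | Music
----------------------------------------------
  1   | yellow | sushi | soccer | truck | rock
  2   | green | curry | tennis | wagon | jazz
  3   | purple | tacos | swimming | coupe | blues
  4   | red | pizza | golf | van | pop
  5   | blue | pasta | chess | sedan | classical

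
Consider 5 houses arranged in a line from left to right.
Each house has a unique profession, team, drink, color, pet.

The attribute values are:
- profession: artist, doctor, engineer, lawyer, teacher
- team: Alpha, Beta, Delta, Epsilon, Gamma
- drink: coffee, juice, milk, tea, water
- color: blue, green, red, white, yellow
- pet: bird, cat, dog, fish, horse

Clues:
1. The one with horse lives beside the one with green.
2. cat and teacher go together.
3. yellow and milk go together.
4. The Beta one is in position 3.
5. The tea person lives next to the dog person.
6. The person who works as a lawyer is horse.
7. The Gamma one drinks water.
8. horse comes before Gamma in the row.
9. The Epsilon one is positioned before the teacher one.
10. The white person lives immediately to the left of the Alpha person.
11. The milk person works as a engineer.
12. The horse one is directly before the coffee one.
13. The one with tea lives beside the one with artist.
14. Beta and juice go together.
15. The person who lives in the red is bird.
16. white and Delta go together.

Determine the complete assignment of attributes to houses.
Solution:

House | Profession | Team | Drink | Color | Pet
-----------------------------------------------
  1   | lawyer | Delta | tea | white | horse
  2   | artist | Alpha | coffee | green | dog
  3   | doctor | Beta | juice | red | bird
  4   | engineer | Epsilon | milk | yellow | fish
  5   | teacher | Gamma | water | blue | cat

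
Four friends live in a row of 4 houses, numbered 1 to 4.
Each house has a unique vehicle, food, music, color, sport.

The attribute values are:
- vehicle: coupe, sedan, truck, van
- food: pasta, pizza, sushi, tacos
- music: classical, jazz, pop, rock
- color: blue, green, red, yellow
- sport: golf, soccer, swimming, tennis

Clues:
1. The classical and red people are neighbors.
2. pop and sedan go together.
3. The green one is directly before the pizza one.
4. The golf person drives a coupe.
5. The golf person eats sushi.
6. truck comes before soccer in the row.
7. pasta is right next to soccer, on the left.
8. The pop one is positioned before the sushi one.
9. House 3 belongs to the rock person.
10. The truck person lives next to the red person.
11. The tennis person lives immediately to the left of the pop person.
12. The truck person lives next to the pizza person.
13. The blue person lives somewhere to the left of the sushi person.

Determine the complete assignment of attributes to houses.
Solution:

House | Vehicle | Food | Music | Color | Sport
----------------------------------------------
  1   | truck | pasta | classical | green | tennis
  2   | sedan | pizza | pop | red | soccer
  3   | van | tacos | rock | blue | swimming
  4   | coupe | sushi | jazz | yellow | golf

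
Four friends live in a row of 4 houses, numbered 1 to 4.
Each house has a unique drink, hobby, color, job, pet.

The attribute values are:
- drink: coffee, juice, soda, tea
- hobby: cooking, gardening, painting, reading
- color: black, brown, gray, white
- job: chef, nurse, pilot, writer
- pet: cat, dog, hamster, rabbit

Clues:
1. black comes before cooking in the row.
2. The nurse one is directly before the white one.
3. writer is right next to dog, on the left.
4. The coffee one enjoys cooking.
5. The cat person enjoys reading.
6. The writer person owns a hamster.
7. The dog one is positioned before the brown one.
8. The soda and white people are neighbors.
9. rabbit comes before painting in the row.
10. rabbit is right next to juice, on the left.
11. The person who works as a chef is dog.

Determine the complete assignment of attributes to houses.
Solution:

House | Drink | Hobby | Color | Job | Pet
-----------------------------------------
  1   | soda | gardening | black | nurse | rabbit
  2   | juice | painting | white | writer | hamster
  3   | coffee | cooking | gray | chef | dog
  4   | tea | reading | brown | pilot | cat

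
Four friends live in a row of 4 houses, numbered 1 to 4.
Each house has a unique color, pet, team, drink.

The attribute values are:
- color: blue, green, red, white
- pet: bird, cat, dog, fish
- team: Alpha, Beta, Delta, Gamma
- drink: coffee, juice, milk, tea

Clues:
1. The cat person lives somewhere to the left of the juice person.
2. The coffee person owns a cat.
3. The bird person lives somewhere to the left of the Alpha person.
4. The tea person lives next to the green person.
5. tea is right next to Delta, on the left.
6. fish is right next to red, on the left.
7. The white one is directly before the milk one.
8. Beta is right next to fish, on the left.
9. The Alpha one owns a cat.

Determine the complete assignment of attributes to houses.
Solution:

House | Color | Pet | Team | Drink
----------------------------------
  1   | white | bird | Beta | tea
  2   | green | fish | Delta | milk
  3   | red | cat | Alpha | coffee
  4   | blue | dog | Gamma | juice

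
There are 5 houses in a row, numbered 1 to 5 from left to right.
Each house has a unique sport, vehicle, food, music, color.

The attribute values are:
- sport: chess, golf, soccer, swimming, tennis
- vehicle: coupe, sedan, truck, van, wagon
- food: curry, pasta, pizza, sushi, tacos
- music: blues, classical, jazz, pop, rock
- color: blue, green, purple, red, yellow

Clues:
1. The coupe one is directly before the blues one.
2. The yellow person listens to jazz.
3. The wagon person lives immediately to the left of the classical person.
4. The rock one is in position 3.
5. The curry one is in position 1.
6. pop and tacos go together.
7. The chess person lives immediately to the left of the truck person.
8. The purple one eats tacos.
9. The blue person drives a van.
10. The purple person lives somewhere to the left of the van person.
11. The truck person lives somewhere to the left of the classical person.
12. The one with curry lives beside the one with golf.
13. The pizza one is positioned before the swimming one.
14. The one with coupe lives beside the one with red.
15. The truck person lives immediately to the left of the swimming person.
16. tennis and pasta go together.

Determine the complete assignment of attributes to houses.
Solution:

House | Sport | Vehicle | Food | Music | Color
----------------------------------------------
  1   | chess | coupe | curry | jazz | yellow
  2   | golf | truck | pizza | blues | red
  3   | swimming | sedan | sushi | rock | green
  4   | soccer | wagon | tacos | pop | purple
  5   | tennis | van | pasta | classical | blue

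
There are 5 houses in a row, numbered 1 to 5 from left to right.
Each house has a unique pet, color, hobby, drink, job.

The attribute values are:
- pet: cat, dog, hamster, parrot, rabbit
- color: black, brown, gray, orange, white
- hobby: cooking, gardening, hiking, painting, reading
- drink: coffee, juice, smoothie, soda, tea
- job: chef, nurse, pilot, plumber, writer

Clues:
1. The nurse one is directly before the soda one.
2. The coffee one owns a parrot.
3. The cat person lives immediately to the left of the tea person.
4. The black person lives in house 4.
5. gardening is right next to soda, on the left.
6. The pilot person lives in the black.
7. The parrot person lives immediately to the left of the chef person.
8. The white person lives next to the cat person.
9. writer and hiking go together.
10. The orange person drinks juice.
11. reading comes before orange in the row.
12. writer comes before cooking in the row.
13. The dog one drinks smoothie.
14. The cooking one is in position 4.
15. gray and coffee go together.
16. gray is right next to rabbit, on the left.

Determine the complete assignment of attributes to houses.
Solution:

House | Pet | Color | Hobby | Drink | Job
-----------------------------------------
  1   | parrot | gray | gardening | coffee | nurse
  2   | rabbit | white | reading | soda | chef
  3   | cat | orange | hiking | juice | writer
  4   | hamster | black | cooking | tea | pilot
  5   | dog | brown | painting | smoothie | plumber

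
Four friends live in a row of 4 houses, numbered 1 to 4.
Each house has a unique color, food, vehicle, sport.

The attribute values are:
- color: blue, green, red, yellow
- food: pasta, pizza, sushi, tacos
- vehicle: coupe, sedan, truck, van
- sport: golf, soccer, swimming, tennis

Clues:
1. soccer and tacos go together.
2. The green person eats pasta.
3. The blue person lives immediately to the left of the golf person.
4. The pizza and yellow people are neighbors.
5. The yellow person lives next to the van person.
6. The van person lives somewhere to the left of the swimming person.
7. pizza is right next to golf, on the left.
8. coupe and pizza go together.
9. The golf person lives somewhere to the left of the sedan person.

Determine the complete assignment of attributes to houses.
Solution:

House | Color | Food | Vehicle | Sport
--------------------------------------
  1   | blue | pizza | coupe | tennis
  2   | yellow | sushi | truck | golf
  3   | red | tacos | van | soccer
  4   | green | pasta | sedan | swimming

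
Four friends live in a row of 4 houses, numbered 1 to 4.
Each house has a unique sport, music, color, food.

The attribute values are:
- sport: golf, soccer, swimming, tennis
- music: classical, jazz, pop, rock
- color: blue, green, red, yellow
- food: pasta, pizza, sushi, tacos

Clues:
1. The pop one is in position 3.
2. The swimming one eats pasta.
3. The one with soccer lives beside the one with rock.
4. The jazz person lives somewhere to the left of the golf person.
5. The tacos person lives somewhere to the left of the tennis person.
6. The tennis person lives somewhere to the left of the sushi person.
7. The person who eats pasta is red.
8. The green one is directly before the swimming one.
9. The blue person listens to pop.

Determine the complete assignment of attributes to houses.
Solution:

House | Sport | Music | Color | Food
------------------------------------
  1   | soccer | jazz | green | tacos
  2   | swimming | rock | red | pasta
  3   | tennis | pop | blue | pizza
  4   | golf | classical | yellow | sushi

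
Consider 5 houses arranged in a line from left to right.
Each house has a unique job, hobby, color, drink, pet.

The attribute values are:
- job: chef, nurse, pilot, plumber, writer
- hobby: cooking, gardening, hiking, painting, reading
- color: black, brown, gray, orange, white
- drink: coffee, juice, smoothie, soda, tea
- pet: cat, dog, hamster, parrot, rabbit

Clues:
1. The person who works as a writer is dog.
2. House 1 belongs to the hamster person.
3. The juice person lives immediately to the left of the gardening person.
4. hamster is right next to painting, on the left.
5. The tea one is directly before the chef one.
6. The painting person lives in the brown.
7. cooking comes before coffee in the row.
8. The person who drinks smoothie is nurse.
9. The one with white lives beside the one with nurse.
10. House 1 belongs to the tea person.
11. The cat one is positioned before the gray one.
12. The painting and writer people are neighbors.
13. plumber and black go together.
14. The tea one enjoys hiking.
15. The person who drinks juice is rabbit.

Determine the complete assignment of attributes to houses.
Solution:

House | Job | Hobby | Color | Drink | Pet
-----------------------------------------
  1   | plumber | hiking | black | tea | hamster
  2   | chef | painting | brown | juice | rabbit
  3   | writer | gardening | white | soda | dog
  4   | nurse | cooking | orange | smoothie | cat
  5   | pilot | reading | gray | coffee | parrot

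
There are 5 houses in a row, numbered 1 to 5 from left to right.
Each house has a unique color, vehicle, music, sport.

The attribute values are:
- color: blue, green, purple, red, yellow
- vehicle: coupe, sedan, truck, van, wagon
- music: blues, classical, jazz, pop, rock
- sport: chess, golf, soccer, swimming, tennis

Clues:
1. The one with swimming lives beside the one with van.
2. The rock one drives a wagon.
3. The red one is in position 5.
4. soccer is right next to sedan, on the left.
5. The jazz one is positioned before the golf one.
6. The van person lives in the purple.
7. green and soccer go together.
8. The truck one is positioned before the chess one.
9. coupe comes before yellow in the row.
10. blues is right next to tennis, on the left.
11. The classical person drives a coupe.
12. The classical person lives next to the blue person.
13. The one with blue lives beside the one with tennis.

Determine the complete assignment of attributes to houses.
Solution:

House | Color | Vehicle | Music | Sport
---------------------------------------
  1   | green | coupe | classical | soccer
  2   | blue | sedan | blues | swimming
  3   | purple | van | jazz | tennis
  4   | yellow | truck | pop | golf
  5   | red | wagon | rock | chess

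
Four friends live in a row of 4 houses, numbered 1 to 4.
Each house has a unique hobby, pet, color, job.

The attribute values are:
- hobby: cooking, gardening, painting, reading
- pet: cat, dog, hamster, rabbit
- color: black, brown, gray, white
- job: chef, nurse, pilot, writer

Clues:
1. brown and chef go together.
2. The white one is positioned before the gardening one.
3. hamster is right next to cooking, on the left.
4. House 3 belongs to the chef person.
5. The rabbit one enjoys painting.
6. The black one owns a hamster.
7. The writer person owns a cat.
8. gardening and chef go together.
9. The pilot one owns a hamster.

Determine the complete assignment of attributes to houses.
Solution:

House | Hobby | Pet | Color | Job
---------------------------------
  1   | reading | hamster | black | pilot
  2   | cooking | cat | white | writer
  3   | gardening | dog | brown | chef
  4   | painting | rabbit | gray | nurse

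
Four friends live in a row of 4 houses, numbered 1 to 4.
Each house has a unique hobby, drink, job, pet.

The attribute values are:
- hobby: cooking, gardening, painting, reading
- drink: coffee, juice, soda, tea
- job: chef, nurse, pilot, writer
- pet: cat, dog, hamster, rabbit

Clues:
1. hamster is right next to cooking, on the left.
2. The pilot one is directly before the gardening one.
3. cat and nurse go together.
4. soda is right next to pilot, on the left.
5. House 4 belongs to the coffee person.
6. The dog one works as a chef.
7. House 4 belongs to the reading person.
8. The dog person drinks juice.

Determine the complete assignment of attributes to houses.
Solution:

House | Hobby | Drink | Job | Pet
---------------------------------
  1   | painting | soda | writer | hamster
  2   | cooking | tea | pilot | rabbit
  3   | gardening | juice | chef | dog
  4   | reading | coffee | nurse | cat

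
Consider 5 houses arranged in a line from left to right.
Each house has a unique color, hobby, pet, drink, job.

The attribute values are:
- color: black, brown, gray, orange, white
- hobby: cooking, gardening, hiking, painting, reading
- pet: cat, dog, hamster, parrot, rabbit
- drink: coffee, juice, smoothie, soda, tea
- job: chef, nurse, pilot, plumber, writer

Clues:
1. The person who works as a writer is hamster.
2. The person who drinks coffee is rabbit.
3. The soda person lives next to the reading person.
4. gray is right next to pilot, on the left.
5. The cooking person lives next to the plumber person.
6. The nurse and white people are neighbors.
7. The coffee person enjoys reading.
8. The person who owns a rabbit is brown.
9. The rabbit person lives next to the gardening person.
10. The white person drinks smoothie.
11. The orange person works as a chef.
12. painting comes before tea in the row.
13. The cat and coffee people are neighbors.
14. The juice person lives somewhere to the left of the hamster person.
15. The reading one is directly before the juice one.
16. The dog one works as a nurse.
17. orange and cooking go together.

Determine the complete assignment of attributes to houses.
Solution:

House | Color | Hobby | Pet | Drink | Job
-----------------------------------------
  1   | orange | cooking | cat | soda | chef
  2   | brown | reading | rabbit | coffee | plumber
  3   | gray | gardening | dog | juice | nurse
  4   | white | painting | parrot | smoothie | pilot
  5   | black | hiking | hamster | tea | writer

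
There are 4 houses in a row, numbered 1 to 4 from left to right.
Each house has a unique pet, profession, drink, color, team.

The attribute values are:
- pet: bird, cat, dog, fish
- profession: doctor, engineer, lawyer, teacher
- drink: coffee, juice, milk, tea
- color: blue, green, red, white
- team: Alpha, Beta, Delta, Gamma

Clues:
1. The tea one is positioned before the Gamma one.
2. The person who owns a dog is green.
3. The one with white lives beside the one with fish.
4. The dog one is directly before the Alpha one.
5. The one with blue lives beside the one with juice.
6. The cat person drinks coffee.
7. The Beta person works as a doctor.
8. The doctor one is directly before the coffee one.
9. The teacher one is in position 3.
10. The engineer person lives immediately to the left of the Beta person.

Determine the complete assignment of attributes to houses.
Solution:

House | Pet | Profession | Drink | Color | Team
-----------------------------------------------
  1   | bird | engineer | tea | blue | Delta
  2   | dog | doctor | juice | green | Beta
  3   | cat | teacher | coffee | white | Alpha
  4   | fish | lawyer | milk | red | Gamma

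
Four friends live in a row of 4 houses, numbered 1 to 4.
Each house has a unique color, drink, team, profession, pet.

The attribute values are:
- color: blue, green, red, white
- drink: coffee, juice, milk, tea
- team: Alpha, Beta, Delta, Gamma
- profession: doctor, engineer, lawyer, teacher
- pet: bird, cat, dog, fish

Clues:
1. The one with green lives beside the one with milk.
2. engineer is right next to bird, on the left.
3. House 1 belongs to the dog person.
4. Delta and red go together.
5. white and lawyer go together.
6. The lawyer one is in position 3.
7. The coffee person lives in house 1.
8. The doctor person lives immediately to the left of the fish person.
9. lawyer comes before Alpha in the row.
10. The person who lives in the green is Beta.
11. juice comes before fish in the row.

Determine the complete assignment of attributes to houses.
Solution:

House | Color | Drink | Team | Profession | Pet
-----------------------------------------------
  1   | red | coffee | Delta | engineer | dog
  2   | green | juice | Beta | doctor | bird
  3   | white | milk | Gamma | lawyer | fish
  4   | blue | tea | Alpha | teacher | cat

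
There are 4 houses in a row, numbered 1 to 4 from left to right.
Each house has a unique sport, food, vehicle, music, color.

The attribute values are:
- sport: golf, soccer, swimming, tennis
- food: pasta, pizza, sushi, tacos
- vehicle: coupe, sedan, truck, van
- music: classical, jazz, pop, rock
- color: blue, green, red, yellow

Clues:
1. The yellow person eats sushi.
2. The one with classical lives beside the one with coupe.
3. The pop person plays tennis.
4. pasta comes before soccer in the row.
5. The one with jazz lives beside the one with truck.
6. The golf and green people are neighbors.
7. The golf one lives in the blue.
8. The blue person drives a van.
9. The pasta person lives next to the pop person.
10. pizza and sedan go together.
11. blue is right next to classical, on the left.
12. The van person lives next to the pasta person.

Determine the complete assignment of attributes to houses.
Solution:

House | Sport | Food | Vehicle | Music | Color
----------------------------------------------
  1   | golf | tacos | van | jazz | blue
  2   | swimming | pasta | truck | classical | green
  3   | tennis | sushi | coupe | pop | yellow
  4   | soccer | pizza | sedan | rock | red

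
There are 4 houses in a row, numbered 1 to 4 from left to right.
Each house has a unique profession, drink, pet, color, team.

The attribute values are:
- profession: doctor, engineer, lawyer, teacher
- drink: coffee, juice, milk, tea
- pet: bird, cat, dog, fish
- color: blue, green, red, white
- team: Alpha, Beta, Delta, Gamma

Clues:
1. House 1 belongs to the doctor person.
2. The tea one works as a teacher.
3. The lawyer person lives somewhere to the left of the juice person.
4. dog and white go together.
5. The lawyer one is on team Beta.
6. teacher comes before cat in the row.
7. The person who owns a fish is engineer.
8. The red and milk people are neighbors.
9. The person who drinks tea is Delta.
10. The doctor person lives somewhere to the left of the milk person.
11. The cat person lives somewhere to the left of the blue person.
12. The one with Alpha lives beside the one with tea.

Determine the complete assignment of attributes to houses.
Solution:

House | Profession | Drink | Pet | Color | Team
-----------------------------------------------
  1   | doctor | coffee | dog | white | Alpha
  2   | teacher | tea | bird | red | Delta
  3   | lawyer | milk | cat | green | Beta
  4   | engineer | juice | fish | blue | Gamma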